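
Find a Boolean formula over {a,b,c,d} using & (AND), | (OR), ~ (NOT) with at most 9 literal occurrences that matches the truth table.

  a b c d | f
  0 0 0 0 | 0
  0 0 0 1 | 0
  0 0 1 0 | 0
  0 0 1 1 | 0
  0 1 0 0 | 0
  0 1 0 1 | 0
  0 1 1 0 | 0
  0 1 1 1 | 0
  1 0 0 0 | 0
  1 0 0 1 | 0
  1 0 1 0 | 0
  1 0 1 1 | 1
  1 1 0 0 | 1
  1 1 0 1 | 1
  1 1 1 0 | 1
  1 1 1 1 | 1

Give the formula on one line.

(((b | d) & (c | (~a | b))) & a)

  (b | d) = 0101111101011111
  ~a = 1111111100000000
  (~a | b) = 1111111100001111
  (c | (~a | b)) = 1111111100111111
  ((b | d) & (c | (~a | b))) = 0101111100011111
  (((b | d) & (c | (~a | b))) & a) = 0000000000011111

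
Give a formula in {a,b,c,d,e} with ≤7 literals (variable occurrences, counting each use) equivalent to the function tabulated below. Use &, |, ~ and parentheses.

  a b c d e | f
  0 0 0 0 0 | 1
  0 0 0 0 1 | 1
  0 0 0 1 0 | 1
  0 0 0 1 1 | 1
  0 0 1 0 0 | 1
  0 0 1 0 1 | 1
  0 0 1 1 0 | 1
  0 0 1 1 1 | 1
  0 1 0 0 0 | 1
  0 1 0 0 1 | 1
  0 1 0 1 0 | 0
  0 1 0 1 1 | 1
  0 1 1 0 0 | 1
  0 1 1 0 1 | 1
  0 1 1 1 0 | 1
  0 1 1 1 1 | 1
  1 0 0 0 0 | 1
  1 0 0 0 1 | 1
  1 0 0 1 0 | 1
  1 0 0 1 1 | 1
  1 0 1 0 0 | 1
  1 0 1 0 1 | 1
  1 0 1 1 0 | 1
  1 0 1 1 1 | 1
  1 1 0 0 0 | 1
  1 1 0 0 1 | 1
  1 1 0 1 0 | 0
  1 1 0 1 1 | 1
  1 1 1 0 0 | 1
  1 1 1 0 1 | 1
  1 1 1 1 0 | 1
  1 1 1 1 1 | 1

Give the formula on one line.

  ~d = 11001100110011001100110011001100
  (~d | e) = 11011101110111011101110111011101
  ~b = 11111111000000001111111100000000
  (c | ~b) = 11111111000011111111111100001111
  ((~d | e) | (c | ~b)) = 11111111110111111111111111011111

((~d | e) | (c | ~b))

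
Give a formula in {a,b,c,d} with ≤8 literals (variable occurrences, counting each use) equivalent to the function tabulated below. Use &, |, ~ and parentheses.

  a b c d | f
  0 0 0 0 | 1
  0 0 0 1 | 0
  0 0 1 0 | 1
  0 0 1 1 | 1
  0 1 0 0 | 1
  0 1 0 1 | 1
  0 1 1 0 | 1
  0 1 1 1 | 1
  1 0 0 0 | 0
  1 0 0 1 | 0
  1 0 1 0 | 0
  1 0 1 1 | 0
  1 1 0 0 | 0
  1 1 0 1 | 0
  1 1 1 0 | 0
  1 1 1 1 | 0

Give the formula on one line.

  ~d = 1010101010101010
  (~d | a) = 1010101011111111
  ((~d | a) | b) = 1010111111111111
  (d & c) = 0001000100010001
  (((~d | a) | b) | (d & c)) = 1011111111111111
  ~a = 1111111100000000
  ((((~d | a) | b) | (d & c)) & ~a) = 1011111100000000

((((~d | a) | b) | (d & c)) & ~a)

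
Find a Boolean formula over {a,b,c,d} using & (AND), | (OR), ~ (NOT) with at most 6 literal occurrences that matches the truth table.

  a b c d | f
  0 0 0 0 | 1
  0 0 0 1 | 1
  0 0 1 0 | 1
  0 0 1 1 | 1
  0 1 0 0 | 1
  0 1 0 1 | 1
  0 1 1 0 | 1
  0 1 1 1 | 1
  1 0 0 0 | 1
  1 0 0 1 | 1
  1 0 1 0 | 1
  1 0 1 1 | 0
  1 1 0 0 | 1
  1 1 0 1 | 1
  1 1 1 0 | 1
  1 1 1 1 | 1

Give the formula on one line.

(~d | ((~b & ~c) | (~a | b)))

  ~d = 1010101010101010
  ~b = 1111000011110000
  ~c = 1100110011001100
  (~b & ~c) = 1100000011000000
  ~a = 1111111100000000
  (~a | b) = 1111111100001111
  ((~b & ~c) | (~a | b)) = 1111111111001111
  (~d | ((~b & ~c) | (~a | b))) = 1111111111101111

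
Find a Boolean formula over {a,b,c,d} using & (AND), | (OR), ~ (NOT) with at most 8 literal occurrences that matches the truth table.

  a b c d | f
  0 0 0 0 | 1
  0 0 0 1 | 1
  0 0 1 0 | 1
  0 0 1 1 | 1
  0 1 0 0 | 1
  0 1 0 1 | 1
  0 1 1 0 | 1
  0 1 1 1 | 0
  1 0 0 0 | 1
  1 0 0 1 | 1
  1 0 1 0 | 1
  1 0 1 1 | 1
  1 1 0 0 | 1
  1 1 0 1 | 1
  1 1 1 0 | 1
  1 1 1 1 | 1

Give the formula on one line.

  ~c = 1100110011001100
  (b & ~c) = 0000110000001100
  ((b & ~c) | a) = 0000110011111111
  ~d = 1010101010101010
  (b & c) = 0000001100000011
  (~d & (b & c)) = 0000001000000010
  (((b & ~c) | a) | (~d & (b & c))) = 0000111011111111
  ~b = 1111000011110000
  ((((b & ~c) | a) | (~d & (b & c))) | ~b) = 1111111011111111

((((b & ~c) | a) | (~d & (b & c))) | ~b)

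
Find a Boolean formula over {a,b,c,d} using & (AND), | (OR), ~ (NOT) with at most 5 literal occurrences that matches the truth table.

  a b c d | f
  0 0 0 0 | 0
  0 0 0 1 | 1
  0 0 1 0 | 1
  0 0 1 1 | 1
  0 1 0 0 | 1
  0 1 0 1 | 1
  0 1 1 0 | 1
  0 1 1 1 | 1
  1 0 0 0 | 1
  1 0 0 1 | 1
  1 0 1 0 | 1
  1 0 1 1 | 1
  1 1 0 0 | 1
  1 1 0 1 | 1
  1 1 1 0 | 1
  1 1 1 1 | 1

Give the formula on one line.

  (b | c) = 0011111100111111
  (d | b) = 0101111101011111
  ((d | b) | a) = 0101111111111111
  ((b | c) | ((d | b) | a)) = 0111111111111111

((b | c) | ((d | b) | a))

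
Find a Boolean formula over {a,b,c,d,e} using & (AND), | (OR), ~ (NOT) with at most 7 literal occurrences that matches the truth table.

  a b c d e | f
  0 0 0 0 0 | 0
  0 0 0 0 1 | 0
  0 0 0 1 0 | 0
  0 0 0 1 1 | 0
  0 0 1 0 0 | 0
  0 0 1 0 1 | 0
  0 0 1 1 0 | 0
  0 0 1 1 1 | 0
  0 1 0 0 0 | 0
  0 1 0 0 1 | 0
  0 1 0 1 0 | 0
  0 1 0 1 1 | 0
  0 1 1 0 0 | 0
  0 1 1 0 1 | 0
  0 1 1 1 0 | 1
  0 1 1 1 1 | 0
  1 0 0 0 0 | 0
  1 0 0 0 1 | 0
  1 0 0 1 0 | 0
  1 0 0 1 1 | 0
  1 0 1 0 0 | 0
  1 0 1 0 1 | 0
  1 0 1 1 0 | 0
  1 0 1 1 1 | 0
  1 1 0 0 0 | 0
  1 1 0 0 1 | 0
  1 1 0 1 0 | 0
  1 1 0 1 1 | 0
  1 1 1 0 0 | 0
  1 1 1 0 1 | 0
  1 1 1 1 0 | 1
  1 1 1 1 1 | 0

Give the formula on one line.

  ~e = 10101010101010101010101010101010
  (~e & b) = 00000000101010100000000010101010
  ((~e & b) & d) = 00000000001000100000000000100010
  (((~e & b) & d) & c) = 00000000000000100000000000000010

(((~e & b) & d) & c)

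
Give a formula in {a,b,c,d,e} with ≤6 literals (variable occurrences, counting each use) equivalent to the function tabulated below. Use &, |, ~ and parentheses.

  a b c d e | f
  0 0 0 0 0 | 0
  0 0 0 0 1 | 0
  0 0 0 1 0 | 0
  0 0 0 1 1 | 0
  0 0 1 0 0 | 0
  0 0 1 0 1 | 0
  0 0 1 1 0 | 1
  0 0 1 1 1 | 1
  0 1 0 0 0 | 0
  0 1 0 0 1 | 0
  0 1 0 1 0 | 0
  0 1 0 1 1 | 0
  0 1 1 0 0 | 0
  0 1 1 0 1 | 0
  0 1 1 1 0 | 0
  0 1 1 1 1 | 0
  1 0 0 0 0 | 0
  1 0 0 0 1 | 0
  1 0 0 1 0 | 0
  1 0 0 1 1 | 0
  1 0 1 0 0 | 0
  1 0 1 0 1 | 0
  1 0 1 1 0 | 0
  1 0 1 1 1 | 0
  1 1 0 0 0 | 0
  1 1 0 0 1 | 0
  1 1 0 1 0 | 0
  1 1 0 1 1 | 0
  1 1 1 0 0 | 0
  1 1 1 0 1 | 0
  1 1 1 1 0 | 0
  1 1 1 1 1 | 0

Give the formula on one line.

  ~a = 11111111111111110000000000000000
  (c & ~a) = 00001111000011110000000000000000
  ~c = 11110000111100001111000011110000
  ~b = 11111111000000001111111100000000
  (~c | ~b) = 11111111111100001111111111110000
  (d & (~c | ~b)) = 00110011001100000011001100110000
  ((c & ~a) & (d & (~c | ~b))) = 00000011000000000000000000000000

((c & ~a) & (d & (~c | ~b)))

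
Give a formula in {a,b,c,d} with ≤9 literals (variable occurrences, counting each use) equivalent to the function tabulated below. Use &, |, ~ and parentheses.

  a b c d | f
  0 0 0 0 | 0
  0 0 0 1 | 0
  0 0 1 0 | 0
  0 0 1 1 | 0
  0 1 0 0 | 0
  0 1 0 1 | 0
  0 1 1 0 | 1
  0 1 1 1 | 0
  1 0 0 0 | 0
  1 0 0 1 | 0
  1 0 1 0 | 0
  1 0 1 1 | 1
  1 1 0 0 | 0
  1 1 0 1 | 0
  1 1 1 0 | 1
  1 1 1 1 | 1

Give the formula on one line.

  (b & c) = 0000001100000011
  (d | (b & c)) = 0101011101010111
  (c & (d | (b & c))) = 0001001100010011
  ~d = 1010101010101010
  (c & ~d) = 0010001000100010
  (~d | a) = 1010101011111111
  (d & (~d | a)) = 0000000001010101
  ((c & ~d) | (d & (~d | a))) = 0010001001110111
  ((c & (d | (b & c))) & ((c & ~d) | (d & (~d | a)))) = 0000001000010011

((c & (d | (b & c))) & ((c & ~d) | (d & (~d | a))))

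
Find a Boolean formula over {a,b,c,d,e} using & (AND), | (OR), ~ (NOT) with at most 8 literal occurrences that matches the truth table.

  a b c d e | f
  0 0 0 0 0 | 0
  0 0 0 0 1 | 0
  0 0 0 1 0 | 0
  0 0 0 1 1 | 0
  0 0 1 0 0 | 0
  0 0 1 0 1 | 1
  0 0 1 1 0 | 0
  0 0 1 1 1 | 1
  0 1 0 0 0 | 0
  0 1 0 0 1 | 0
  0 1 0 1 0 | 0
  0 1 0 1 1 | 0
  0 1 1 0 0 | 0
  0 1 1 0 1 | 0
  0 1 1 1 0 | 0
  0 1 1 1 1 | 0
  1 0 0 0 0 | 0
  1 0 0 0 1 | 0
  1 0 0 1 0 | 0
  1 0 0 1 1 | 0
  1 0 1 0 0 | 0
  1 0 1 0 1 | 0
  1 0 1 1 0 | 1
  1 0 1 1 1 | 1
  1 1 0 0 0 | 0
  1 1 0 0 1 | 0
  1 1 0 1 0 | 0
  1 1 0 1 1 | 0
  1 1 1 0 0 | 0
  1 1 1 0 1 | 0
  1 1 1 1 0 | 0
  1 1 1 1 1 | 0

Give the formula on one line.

  (a | e) = 01010101010101011111111111111111
  ~b = 11111111000000001111111100000000
  ((a | e) & ~b) = 01010101000000001111111100000000
  (((a | e) & ~b) & c) = 00000101000000000000111100000000
  ~a = 11111111111111110000000000000000
  (c & d) = 00000011000000110000001100000011
  (~a | (c & d)) = 11111111111111110000001100000011
  ((((a | e) & ~b) & c) & (~a | (c & d))) = 00000101000000000000001100000000

((((a | e) & ~b) & c) & (~a | (c & d)))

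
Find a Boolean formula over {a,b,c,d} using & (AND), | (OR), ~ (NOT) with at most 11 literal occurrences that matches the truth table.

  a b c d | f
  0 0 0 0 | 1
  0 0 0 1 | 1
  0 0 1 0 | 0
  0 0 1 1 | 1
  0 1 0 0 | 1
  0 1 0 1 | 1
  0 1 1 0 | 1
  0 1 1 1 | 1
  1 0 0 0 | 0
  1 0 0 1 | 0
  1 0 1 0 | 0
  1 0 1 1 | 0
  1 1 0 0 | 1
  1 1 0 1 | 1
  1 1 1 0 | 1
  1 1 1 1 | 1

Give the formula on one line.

((((b | (a | d)) & ~d) | (d | ~c)) & ((b & a) | ~a))

  (a | d) = 0101010111111111
  (b | (a | d)) = 0101111111111111
  ~d = 1010101010101010
  ((b | (a | d)) & ~d) = 0000101010101010
  ~c = 1100110011001100
  (d | ~c) = 1101110111011101
  (((b | (a | d)) & ~d) | (d | ~c)) = 1101111111111111
  (b & a) = 0000000000001111
  ~a = 1111111100000000
  ((b & a) | ~a) = 1111111100001111
  ((((b | (a | d)) & ~d) | (d | ~c)) & ((b & a) | ~a)) = 1101111100001111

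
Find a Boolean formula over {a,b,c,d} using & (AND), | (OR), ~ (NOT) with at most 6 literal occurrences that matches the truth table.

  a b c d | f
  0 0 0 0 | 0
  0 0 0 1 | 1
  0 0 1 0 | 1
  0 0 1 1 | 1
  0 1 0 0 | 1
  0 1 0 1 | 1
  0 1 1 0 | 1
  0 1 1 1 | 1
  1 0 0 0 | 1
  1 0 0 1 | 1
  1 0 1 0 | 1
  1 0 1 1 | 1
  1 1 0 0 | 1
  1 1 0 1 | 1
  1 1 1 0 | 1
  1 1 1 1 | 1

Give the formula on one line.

  (d | c) = 0111011101110111
  ((d | c) | a) = 0111011111111111
  (b | ((d | c) | a)) = 0111111111111111

(b | ((d | c) | a))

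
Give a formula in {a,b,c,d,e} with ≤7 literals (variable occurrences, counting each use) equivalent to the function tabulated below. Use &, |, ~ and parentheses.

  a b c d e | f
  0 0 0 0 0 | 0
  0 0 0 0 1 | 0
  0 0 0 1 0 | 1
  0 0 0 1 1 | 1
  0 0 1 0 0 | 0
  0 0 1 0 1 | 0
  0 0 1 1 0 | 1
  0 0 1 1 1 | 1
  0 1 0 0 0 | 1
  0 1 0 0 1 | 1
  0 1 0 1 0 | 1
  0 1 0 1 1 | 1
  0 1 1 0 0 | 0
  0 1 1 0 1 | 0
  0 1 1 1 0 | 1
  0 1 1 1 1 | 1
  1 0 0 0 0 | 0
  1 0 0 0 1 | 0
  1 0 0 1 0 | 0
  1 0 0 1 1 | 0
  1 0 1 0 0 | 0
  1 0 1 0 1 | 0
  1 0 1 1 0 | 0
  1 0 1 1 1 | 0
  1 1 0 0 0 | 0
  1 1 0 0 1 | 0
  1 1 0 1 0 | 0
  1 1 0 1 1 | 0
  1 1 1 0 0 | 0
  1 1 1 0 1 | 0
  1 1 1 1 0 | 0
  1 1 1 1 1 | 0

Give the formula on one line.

(~a & (d | (b & ~c)))

  ~a = 11111111111111110000000000000000
  ~c = 11110000111100001111000011110000
  (b & ~c) = 00000000111100000000000011110000
  (d | (b & ~c)) = 00110011111100110011001111110011
  (~a & (d | (b & ~c))) = 00110011111100110000000000000000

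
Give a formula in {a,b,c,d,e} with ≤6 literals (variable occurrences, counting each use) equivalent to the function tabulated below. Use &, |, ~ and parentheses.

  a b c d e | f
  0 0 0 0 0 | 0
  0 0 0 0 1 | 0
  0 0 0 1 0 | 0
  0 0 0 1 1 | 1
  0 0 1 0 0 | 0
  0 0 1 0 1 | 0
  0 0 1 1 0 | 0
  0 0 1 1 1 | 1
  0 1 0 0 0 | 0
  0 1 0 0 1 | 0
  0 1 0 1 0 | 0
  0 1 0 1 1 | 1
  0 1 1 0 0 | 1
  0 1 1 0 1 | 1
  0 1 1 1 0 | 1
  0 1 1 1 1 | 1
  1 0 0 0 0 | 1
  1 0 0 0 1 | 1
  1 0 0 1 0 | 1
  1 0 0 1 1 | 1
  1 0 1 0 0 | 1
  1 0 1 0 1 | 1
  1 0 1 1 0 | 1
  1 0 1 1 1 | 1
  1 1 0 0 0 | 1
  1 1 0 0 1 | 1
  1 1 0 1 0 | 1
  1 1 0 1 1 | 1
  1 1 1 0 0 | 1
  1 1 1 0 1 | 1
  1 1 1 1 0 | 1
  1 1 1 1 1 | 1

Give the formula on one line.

(((b & c) | (e & d)) | a)

  (b & c) = 00000000000011110000000000001111
  (e & d) = 00010001000100010001000100010001
  ((b & c) | (e & d)) = 00010001000111110001000100011111
  (((b & c) | (e & d)) | a) = 00010001000111111111111111111111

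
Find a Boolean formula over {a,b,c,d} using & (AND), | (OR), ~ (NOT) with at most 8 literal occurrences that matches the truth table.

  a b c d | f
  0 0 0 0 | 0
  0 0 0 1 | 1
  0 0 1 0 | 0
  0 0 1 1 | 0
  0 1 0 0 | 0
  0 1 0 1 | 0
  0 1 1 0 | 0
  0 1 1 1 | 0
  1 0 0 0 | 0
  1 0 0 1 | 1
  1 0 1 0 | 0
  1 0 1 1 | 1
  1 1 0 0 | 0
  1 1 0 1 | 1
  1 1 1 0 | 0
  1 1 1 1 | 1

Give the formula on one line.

(d & (a | (~b & (~c & d))))

  ~b = 1111000011110000
  ~c = 1100110011001100
  (~c & d) = 0100010001000100
  (~b & (~c & d)) = 0100000001000000
  (a | (~b & (~c & d))) = 0100000011111111
  (d & (a | (~b & (~c & d)))) = 0100000001010101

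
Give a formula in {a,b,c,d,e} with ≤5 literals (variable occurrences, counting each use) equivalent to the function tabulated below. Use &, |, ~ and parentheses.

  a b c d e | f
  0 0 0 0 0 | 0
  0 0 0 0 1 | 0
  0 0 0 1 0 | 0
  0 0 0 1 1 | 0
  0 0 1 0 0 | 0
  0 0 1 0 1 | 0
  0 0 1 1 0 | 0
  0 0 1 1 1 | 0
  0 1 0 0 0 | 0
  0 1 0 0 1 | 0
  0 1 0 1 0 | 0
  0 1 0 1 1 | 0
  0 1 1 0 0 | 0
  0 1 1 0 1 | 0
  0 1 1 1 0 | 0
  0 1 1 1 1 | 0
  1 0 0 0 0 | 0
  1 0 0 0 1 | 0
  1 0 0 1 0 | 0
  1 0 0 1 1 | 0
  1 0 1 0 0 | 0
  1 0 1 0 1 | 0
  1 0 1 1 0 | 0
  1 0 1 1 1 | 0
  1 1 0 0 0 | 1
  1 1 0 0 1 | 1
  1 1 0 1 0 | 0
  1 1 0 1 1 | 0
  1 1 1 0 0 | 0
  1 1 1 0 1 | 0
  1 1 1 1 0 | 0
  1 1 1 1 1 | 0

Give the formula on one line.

  ~d = 11001100110011001100110011001100
  (b & ~d) = 00000000110011000000000011001100
  ~c = 11110000111100001111000011110000
  (~c & a) = 00000000000000001111000011110000
  ((b & ~d) & (~c & a)) = 00000000000000000000000011000000

((b & ~d) & (~c & a))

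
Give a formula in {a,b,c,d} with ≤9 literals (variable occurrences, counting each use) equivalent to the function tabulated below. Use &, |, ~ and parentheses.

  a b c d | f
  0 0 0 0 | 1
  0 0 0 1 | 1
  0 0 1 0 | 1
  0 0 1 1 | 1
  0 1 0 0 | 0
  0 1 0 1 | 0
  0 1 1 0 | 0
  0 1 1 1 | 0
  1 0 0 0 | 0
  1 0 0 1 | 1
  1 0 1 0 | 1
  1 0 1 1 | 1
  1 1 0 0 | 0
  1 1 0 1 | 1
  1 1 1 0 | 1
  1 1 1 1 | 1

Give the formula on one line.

  ~b = 1111000011110000
  (~b | a) = 1111000011111111
  ~d = 1010101010101010
  ~a = 1111111100000000
  (~d & ~a) = 1010101000000000
  ((~d & ~a) | d) = 1111111101010101
  (((~d & ~a) | d) | c) = 1111111101110111
  ((~b | a) & (((~d & ~a) | d) | c)) = 1111000001110111

((~b | a) & (((~d & ~a) | d) | c))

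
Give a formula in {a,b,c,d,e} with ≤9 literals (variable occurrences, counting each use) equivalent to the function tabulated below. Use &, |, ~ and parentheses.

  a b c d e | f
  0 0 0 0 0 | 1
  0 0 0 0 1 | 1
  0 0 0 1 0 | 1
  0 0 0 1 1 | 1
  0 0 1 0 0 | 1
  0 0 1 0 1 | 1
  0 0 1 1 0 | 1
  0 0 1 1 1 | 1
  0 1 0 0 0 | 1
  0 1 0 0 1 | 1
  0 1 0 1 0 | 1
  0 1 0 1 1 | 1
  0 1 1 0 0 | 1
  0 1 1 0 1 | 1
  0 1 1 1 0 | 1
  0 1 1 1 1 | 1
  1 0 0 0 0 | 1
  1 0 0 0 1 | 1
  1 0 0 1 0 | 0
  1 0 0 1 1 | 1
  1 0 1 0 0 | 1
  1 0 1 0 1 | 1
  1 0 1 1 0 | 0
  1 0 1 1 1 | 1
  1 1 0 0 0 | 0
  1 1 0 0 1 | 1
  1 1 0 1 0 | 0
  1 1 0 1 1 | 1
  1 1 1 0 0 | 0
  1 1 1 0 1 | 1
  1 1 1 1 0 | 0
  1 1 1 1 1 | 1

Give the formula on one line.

(((e & a) | ~a) | ((~d & (d | ~b)) | ~a))

  (e & a) = 00000000000000000101010101010101
  ~a = 11111111111111110000000000000000
  ((e & a) | ~a) = 11111111111111110101010101010101
  ~d = 11001100110011001100110011001100
  ~b = 11111111000000001111111100000000
  (d | ~b) = 11111111001100111111111100110011
  (~d & (d | ~b)) = 11001100000000001100110000000000
  ((~d & (d | ~b)) | ~a) = 11111111111111111100110000000000
  (((e & a) | ~a) | ((~d & (d | ~b)) | ~a)) = 11111111111111111101110101010101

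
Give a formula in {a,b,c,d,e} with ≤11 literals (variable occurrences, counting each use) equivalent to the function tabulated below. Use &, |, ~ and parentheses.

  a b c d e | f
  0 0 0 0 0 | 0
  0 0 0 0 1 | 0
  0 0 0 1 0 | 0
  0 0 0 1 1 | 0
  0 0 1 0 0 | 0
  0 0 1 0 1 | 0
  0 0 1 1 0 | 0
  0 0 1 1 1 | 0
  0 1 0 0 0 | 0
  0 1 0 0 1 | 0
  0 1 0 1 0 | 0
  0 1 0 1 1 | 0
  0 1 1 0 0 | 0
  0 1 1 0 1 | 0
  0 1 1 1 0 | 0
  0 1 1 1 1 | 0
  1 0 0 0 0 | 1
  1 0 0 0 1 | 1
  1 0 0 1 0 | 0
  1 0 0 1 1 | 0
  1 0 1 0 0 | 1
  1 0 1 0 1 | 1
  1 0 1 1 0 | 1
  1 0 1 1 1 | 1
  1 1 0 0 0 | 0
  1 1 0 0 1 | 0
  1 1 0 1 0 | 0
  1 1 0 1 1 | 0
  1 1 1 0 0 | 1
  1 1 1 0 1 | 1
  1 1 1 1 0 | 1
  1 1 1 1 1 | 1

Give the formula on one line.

(((~a | (a & ~d)) | c) & (((a | b) & ~b) | (a & c)))

  ~a = 11111111111111110000000000000000
  ~d = 11001100110011001100110011001100
  (a & ~d) = 00000000000000001100110011001100
  (~a | (a & ~d)) = 11111111111111111100110011001100
  ((~a | (a & ~d)) | c) = 11111111111111111100111111001111
  (a | b) = 00000000111111111111111111111111
  ~b = 11111111000000001111111100000000
  ((a | b) & ~b) = 00000000000000001111111100000000
  (a & c) = 00000000000000000000111100001111
  (((a | b) & ~b) | (a & c)) = 00000000000000001111111100001111
  (((~a | (a & ~d)) | c) & (((a | b) & ~b) | (a & c))) = 00000000000000001100111100001111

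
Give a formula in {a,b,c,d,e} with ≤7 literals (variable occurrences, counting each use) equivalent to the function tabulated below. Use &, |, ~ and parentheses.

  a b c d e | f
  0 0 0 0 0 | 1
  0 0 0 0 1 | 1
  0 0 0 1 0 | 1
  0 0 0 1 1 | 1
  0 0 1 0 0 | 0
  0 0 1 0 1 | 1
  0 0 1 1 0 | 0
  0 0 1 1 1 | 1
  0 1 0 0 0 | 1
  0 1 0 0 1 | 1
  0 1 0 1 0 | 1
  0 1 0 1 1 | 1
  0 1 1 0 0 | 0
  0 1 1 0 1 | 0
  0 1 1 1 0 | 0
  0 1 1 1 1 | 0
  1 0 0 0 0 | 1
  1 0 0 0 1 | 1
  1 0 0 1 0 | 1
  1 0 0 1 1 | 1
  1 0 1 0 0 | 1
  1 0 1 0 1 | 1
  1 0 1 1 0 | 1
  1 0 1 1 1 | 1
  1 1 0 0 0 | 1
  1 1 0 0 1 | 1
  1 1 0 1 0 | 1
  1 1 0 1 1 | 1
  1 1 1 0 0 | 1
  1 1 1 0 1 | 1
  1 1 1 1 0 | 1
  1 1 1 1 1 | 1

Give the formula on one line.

  ~b = 11111111000000001111111100000000
  (e & ~b) = 01010101000000000101010100000000
  ~c = 11110000111100001111000011110000
  (~c | a) = 11110000111100001111111111111111
  ((e & ~b) | (~c | a)) = 11110101111100001111111111111111

((e & ~b) | (~c | a))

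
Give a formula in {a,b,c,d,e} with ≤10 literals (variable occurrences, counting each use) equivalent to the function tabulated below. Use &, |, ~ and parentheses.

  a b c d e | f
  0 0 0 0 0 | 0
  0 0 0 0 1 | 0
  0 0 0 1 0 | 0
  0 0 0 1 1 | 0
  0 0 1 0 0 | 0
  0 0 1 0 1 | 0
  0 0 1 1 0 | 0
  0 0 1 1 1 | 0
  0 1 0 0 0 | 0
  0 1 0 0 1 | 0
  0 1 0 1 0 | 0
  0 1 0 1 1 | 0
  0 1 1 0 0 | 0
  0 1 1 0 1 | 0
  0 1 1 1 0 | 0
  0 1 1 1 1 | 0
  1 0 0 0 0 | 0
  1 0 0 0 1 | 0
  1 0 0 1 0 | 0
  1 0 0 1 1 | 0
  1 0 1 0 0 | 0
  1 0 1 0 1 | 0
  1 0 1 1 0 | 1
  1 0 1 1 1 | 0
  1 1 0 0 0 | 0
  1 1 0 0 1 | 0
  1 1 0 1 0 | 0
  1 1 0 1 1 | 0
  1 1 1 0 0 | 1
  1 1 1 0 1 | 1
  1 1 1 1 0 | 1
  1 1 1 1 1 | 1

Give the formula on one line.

  ~b = 11111111000000001111111100000000
  (c | ~b) = 11111111000011111111111100001111
  ~e = 10101010101010101010101010101010
  (d & ~e) = 00100010001000100010001000100010
  (c & (d & ~e)) = 00000010000000100000001000000010
  (a | c) = 00001111000011111111111111111111
  (b & (a | c)) = 00000000000011110000000011111111
  ((c & (d & ~e)) | (b & (a | c))) = 00000010000011110000001011111111
  (((c & (d & ~e)) | (b & (a | c))) & a) = 00000000000000000000001011111111
  ((c | ~b) & (((c & (d & ~e)) | (b & (a | c))) & a)) = 00000000000000000000001000001111

((c | ~b) & (((c & (d & ~e)) | (b & (a | c))) & a))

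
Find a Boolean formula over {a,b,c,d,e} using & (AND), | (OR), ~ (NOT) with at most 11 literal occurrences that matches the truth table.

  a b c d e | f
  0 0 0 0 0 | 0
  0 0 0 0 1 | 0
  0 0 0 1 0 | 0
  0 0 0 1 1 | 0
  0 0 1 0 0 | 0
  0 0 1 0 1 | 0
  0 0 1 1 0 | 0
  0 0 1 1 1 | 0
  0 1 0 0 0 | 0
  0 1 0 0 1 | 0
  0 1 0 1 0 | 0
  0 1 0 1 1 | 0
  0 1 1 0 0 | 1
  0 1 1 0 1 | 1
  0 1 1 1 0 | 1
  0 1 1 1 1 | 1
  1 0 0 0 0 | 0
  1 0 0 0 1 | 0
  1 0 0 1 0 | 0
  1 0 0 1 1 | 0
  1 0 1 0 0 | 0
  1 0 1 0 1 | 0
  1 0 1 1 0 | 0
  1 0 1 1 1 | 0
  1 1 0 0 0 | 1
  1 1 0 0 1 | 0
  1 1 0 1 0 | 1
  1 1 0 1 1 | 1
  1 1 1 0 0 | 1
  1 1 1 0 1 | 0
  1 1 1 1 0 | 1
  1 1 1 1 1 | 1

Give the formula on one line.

(((~a | (a & ~e)) | (b & d)) & (b & (c | a)))

  ~a = 11111111111111110000000000000000
  ~e = 10101010101010101010101010101010
  (a & ~e) = 00000000000000001010101010101010
  (~a | (a & ~e)) = 11111111111111111010101010101010
  (b & d) = 00000000001100110000000000110011
  ((~a | (a & ~e)) | (b & d)) = 11111111111111111010101010111011
  (c | a) = 00001111000011111111111111111111
  (b & (c | a)) = 00000000000011110000000011111111
  (((~a | (a & ~e)) | (b & d)) & (b & (c | a))) = 00000000000011110000000010111011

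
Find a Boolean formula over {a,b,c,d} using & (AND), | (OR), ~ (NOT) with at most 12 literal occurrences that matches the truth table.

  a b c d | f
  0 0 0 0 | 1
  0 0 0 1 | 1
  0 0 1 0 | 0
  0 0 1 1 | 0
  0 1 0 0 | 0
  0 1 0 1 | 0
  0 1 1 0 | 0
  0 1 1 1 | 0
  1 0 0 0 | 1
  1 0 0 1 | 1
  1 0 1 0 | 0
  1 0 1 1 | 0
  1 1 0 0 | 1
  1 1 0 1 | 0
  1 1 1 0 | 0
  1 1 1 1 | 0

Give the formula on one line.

(~c & ((~b | (~d & a)) & ((~c | ~d) | ((~a | ~c) & b))))

  ~c = 1100110011001100
  ~b = 1111000011110000
  ~d = 1010101010101010
  (~d & a) = 0000000010101010
  (~b | (~d & a)) = 1111000011111010
  (~c | ~d) = 1110111011101110
  ~a = 1111111100000000
  (~a | ~c) = 1111111111001100
  ((~a | ~c) & b) = 0000111100001100
  ((~c | ~d) | ((~a | ~c) & b)) = 1110111111101110
  ((~b | (~d & a)) & ((~c | ~d) | ((~a | ~c) & b))) = 1110000011101010
  (~c & ((~b | (~d & a)) & ((~c | ~d) | ((~a | ~c) & b)))) = 1100000011001000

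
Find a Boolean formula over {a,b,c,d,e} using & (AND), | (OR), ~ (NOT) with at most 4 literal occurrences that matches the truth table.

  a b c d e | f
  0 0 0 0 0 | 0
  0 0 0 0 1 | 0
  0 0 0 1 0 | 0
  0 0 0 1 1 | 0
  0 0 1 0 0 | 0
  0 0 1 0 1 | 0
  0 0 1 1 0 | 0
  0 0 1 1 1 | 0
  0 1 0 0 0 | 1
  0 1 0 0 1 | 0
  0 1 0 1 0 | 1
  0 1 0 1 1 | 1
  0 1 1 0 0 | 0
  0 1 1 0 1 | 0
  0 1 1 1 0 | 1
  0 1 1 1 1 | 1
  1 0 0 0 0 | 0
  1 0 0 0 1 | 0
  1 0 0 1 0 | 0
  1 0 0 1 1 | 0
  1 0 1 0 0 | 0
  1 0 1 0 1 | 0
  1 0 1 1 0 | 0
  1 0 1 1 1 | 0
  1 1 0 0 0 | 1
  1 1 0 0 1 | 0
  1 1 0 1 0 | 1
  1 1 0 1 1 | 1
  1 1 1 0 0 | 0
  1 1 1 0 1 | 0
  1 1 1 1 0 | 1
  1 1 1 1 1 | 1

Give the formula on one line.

  ~e = 10101010101010101010101010101010
  ~c = 11110000111100001111000011110000
  (~e & ~c) = 10100000101000001010000010100000
  (d | (~e & ~c)) = 10110011101100111011001110110011
  (b & (d | (~e & ~c))) = 00000000101100110000000010110011

(b & (d | (~e & ~c)))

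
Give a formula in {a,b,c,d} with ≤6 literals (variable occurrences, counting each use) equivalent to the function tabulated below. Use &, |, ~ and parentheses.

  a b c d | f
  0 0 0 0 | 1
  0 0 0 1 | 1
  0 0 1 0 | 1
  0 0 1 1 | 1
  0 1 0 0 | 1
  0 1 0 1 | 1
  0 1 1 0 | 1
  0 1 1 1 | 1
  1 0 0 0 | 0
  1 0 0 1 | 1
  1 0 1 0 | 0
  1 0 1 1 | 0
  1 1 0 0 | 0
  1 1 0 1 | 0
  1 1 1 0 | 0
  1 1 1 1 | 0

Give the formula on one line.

((~b & (d & ~c)) | ~a)

  ~b = 1111000011110000
  ~c = 1100110011001100
  (d & ~c) = 0100010001000100
  (~b & (d & ~c)) = 0100000001000000
  ~a = 1111111100000000
  ((~b & (d & ~c)) | ~a) = 1111111101000000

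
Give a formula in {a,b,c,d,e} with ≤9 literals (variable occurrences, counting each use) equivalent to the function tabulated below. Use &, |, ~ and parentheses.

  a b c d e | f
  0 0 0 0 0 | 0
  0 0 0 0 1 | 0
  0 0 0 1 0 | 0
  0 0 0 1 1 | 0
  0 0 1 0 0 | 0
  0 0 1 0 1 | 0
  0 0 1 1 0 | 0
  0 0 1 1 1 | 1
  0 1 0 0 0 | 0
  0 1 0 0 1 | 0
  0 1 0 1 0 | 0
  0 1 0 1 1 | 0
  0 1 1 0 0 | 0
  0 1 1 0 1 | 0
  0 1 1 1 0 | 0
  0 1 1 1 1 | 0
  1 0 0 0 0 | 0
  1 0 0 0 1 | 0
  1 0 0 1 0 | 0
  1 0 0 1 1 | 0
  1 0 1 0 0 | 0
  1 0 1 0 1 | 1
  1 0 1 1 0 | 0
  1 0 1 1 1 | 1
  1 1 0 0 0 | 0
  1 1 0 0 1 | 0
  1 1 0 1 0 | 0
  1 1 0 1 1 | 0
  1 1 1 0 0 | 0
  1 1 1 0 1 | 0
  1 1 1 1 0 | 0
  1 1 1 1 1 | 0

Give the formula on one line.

  (c & e) = 00000101000001010000010100000101
  ~b = 11111111000000001111111100000000
  (e & ~b) = 01010101000000000101010100000000
  ((c & e) & (e & ~b)) = 00000101000000000000010100000000
  ~d = 11001100110011001100110011001100
  (c | ~d) = 11001111110011111100111111001111
  (c & a) = 00000000000000000000111100001111
  (d | (c & a)) = 00110011001100110011111100111111
  ((c | ~d) & (d | (c & a))) = 00000011000000110000111100001111
  (((c & e) & (e & ~b)) & ((c | ~d) & (d | (c & a)))) = 00000001000000000000010100000000

(((c & e) & (e & ~b)) & ((c | ~d) & (d | (c & a))))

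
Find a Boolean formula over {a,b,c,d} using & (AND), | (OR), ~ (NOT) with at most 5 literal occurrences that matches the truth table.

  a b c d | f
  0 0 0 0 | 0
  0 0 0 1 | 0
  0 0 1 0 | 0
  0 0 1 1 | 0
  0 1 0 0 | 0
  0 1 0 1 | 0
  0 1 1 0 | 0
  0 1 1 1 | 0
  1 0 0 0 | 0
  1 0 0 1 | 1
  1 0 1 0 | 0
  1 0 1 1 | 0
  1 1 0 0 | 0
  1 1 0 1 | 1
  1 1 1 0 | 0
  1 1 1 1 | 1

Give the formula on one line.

  ~c = 1100110011001100
  (b & a) = 0000000000001111
  (~c | (b & a)) = 1100110011001111
  (d & a) = 0000000001010101
  ((~c | (b & a)) & (d & a)) = 0000000001000101

((~c | (b & a)) & (d & a))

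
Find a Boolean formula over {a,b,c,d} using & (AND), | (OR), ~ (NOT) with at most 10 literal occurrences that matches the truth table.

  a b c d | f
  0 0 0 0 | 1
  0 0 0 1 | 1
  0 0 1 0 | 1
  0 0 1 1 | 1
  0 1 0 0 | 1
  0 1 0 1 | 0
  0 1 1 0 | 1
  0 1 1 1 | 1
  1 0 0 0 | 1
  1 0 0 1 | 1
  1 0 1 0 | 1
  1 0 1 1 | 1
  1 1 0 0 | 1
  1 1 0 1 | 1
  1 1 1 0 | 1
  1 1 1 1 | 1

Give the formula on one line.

  ~b = 1111000011110000
  (~b | c) = 1111001111110011
  ~d = 1010101010101010
  ((~b | c) | ~d) = 1111101111111011
  (~b & ~d) = 1010000010100000
  ~a = 1111111100000000
  ((~b & ~d) | ~a) = 1111111110100000
  (((~b | c) | ~d) & ((~b & ~d) | ~a)) = 1111101110100000
  ((((~b | c) | ~d) & ((~b & ~d) | ~a)) | a) = 1111101111111111

((((~b | c) | ~d) & ((~b & ~d) | ~a)) | a)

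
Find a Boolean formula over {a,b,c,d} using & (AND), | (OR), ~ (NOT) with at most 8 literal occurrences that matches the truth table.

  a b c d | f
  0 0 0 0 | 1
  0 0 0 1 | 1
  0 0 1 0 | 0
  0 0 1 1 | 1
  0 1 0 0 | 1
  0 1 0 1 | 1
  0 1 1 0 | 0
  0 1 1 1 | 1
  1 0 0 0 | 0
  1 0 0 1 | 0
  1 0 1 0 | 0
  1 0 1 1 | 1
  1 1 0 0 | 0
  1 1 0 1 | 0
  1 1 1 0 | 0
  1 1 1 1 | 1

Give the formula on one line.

  ~a = 1111111100000000
  (c | ~a) = 1111111100110011
  (d & c) = 0001000100010001
  ~c = 1100110011001100
  ((d & c) | ~c) = 1101110111011101
  ((c | ~a) & ((d & c) | ~c)) = 1101110100010001

((c | ~a) & ((d & c) | ~c))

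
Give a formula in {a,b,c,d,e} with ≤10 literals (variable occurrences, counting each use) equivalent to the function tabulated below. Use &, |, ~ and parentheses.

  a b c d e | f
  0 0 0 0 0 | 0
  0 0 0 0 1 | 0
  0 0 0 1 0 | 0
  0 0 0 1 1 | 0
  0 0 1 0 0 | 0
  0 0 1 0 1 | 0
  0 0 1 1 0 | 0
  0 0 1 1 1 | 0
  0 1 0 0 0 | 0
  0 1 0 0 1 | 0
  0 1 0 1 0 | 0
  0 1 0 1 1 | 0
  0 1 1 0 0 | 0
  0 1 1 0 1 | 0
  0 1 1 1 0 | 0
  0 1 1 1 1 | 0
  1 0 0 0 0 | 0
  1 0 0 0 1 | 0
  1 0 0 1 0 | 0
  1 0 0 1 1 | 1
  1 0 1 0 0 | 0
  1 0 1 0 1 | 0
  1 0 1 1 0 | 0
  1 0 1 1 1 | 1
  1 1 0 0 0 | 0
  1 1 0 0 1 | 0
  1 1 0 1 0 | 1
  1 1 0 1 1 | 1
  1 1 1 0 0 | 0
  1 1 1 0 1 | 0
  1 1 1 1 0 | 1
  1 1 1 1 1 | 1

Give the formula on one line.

  (e | d) = 01110111011101110111011101110111
  ((e | d) | b) = 01110111111111110111011111111111
  (a & ((e | d) | b)) = 00000000000000000111011111111111
  (e | b) = 01010101111111110101010111111111
  (d & (e | b)) = 00010001001100110001000100110011
  ((a & ((e | d) | b)) & (d & (e | b))) = 00000000000000000001000100110011

((a & ((e | d) | b)) & (d & (e | b)))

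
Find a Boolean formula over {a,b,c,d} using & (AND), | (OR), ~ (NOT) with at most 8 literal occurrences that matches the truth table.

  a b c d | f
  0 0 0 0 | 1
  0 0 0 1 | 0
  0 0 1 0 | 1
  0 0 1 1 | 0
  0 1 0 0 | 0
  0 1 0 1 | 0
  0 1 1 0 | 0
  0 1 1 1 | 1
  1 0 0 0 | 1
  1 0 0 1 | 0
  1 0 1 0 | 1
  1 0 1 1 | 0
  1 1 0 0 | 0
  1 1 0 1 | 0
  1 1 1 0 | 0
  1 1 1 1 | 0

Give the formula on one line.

((d | ~b) & (((b & ~a) & c) | ~d))

  ~b = 1111000011110000
  (d | ~b) = 1111010111110101
  ~a = 1111111100000000
  (b & ~a) = 0000111100000000
  ((b & ~a) & c) = 0000001100000000
  ~d = 1010101010101010
  (((b & ~a) & c) | ~d) = 1010101110101010
  ((d | ~b) & (((b & ~a) & c) | ~d)) = 1010000110100000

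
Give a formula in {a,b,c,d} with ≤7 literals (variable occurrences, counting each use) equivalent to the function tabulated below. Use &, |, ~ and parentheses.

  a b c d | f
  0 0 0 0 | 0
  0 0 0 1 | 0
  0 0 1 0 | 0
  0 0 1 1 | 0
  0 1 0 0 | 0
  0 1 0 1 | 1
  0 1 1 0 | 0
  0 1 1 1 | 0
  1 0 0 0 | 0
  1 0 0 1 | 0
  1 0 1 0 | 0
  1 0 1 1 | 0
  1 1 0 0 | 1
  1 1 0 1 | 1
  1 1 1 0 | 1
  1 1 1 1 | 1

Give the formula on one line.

((a & b) | (~c & (b & d)))

  (a & b) = 0000000000001111
  ~c = 1100110011001100
  (b & d) = 0000010100000101
  (~c & (b & d)) = 0000010000000100
  ((a & b) | (~c & (b & d))) = 0000010000001111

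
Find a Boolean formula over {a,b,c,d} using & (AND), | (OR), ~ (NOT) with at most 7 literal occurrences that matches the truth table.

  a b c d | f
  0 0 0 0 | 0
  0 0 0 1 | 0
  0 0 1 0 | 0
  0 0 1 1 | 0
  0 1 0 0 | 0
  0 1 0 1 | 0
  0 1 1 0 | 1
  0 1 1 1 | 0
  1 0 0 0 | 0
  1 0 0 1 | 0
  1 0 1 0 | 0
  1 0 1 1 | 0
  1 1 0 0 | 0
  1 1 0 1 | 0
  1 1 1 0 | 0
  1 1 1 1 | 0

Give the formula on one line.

  ~c = 1100110011001100
  ~d = 1010101010101010
  (~c | ~d) = 1110111011101110
  ~a = 1111111100000000
  (~a & c) = 0011001100000000
  ((~c | ~d) & (~a & c)) = 0010001000000000
  (b & ((~c | ~d) & (~a & c))) = 0000001000000000

(b & ((~c | ~d) & (~a & c)))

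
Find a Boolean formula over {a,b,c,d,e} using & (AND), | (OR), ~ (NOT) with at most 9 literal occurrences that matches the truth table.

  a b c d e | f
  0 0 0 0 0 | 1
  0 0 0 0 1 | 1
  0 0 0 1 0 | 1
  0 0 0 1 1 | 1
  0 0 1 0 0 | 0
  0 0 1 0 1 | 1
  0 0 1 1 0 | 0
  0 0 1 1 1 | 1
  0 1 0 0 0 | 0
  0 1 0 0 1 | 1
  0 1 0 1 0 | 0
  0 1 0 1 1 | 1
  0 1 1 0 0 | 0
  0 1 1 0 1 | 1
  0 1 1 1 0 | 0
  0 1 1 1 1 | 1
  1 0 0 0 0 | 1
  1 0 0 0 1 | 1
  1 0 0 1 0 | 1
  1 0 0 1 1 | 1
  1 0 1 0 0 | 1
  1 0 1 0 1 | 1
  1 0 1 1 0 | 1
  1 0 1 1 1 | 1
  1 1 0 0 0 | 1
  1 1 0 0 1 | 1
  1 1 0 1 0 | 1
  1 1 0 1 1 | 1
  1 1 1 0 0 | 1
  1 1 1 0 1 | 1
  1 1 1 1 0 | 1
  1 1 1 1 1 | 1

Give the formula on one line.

(((~a | c) & ((~c & ~b) | a)) | (e | a))

  ~a = 11111111111111110000000000000000
  (~a | c) = 11111111111111110000111100001111
  ~c = 11110000111100001111000011110000
  ~b = 11111111000000001111111100000000
  (~c & ~b) = 11110000000000001111000000000000
  ((~c & ~b) | a) = 11110000000000001111111111111111
  ((~a | c) & ((~c & ~b) | a)) = 11110000000000000000111100001111
  (e | a) = 01010101010101011111111111111111
  (((~a | c) & ((~c & ~b) | a)) | (e | a)) = 11110101010101011111111111111111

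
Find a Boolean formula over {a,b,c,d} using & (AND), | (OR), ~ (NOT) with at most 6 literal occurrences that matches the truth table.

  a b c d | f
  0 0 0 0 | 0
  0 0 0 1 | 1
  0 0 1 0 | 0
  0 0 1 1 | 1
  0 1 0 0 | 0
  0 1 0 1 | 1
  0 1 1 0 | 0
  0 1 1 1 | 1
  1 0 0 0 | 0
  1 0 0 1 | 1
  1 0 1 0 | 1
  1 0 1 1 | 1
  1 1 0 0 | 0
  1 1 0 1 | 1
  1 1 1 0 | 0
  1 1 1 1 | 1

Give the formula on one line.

  ~b = 1111000011110000
  (c & ~b) = 0011000000110000
  (a | b) = 0000111111111111
  ((c & ~b) & (a | b)) = 0000000000110000
  (d | ((c & ~b) & (a | b))) = 0101010101110101

(d | ((c & ~b) & (a | b)))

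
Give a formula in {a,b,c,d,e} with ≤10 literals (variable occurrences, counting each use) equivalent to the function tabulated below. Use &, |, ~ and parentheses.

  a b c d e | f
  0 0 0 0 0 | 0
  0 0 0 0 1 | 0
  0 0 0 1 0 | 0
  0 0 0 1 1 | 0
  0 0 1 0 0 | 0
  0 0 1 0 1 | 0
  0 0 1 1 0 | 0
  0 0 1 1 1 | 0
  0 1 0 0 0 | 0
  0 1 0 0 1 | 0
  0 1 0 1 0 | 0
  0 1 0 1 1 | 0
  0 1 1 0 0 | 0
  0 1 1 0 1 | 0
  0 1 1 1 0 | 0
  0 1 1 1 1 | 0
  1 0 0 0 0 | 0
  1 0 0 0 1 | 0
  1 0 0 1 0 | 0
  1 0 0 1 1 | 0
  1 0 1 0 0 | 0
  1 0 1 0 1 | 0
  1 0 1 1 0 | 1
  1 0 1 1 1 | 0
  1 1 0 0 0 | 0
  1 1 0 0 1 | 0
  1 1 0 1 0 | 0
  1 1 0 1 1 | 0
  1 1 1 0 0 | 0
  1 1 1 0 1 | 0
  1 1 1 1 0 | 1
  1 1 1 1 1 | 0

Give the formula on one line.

  ~b = 11111111000000001111111100000000
  (d & ~b) = 00110011000000000011001100000000
  ~a = 11111111111111110000000000000000
  ((d & ~b) & ~a) = 00110011000000000000000000000000
  ~e = 10101010101010101010101010101010
  (c & ~e) = 00001010000010100000101000001010
  (((d & ~b) & ~a) | (c & ~e)) = 00111011000010100000101000001010
  (e | d) = 01110111011101110111011101110111
  ((e | d) & a) = 00000000000000000111011101110111
  ((((d & ~b) & ~a) | (c & ~e)) & ((e | d) & a)) = 00000000000000000000001000000010

((((d & ~b) & ~a) | (c & ~e)) & ((e | d) & a))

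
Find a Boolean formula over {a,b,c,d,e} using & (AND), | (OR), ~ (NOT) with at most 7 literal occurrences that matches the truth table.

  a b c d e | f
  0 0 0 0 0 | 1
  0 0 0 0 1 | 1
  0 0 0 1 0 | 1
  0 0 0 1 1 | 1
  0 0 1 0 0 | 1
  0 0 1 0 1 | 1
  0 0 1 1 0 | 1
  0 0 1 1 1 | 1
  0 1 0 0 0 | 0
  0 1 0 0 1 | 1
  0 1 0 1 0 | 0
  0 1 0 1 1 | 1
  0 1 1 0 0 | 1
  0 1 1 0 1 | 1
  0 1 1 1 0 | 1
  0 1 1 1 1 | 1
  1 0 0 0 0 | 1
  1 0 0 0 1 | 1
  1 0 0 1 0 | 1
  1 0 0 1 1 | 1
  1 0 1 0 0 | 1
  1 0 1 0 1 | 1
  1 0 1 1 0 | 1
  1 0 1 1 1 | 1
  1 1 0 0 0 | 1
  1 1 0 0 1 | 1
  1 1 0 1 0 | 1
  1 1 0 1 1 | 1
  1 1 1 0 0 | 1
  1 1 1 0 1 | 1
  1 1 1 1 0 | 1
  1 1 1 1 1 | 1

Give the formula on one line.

  ~b = 11111111000000001111111100000000
  (~b | a) = 11111111000000001111111111111111
  (e | c) = 01011111010111110101111101011111
  ((~b | a) | (e | c)) = 11111111010111111111111111111111

((~b | a) | (e | c))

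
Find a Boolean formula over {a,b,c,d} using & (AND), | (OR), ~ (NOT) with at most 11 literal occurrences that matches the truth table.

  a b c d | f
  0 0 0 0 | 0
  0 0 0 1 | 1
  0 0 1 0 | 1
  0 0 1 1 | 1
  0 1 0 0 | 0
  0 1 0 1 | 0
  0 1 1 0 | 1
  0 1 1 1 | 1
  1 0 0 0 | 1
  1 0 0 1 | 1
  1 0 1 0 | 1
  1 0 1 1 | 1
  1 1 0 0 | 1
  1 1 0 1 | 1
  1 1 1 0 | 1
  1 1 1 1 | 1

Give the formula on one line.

(((a | ~d) | ((~b & ~c) | c)) & ((a | c) | (d | a)))

  ~d = 1010101010101010
  (a | ~d) = 1010101011111111
  ~b = 1111000011110000
  ~c = 1100110011001100
  (~b & ~c) = 1100000011000000
  ((~b & ~c) | c) = 1111001111110011
  ((a | ~d) | ((~b & ~c) | c)) = 1111101111111111
  (a | c) = 0011001111111111
  (d | a) = 0101010111111111
  ((a | c) | (d | a)) = 0111011111111111
  (((a | ~d) | ((~b & ~c) | c)) & ((a | c) | (d | a))) = 0111001111111111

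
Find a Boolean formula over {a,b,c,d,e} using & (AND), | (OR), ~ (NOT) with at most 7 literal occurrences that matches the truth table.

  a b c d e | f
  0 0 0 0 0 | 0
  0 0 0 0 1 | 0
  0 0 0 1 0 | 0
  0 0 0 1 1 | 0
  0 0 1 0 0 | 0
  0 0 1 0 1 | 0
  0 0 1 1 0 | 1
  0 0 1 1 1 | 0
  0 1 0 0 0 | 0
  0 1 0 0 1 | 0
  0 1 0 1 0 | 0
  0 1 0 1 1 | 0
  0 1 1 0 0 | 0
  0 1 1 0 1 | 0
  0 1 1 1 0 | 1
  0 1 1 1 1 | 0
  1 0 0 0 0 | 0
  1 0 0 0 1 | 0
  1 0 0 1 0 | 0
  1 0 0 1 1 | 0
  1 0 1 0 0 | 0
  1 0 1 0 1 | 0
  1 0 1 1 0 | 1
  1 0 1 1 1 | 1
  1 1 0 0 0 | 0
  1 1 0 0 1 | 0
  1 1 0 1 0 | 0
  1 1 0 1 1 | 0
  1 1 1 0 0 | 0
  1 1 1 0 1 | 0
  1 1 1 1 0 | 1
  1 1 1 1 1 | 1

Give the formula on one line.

  ~e = 10101010101010101010101010101010
  (~e | a) = 10101010101010101111111111111111
  (d & (~e | a)) = 00100010001000100011001100110011
  ((d & (~e | a)) & c) = 00000010000000100000001100000011

((d & (~e | a)) & c)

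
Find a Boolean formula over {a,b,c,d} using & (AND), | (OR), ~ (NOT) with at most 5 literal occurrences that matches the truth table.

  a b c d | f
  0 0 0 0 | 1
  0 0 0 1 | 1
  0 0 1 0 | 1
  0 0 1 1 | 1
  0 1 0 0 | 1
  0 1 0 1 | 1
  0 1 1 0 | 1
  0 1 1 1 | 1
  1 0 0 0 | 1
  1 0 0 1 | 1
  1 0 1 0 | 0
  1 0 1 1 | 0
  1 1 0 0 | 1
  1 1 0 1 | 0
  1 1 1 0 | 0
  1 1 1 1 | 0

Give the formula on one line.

((~c & (~b | ~d)) | ~a)

  ~c = 1100110011001100
  ~b = 1111000011110000
  ~d = 1010101010101010
  (~b | ~d) = 1111101011111010
  (~c & (~b | ~d)) = 1100100011001000
  ~a = 1111111100000000
  ((~c & (~b | ~d)) | ~a) = 1111111111001000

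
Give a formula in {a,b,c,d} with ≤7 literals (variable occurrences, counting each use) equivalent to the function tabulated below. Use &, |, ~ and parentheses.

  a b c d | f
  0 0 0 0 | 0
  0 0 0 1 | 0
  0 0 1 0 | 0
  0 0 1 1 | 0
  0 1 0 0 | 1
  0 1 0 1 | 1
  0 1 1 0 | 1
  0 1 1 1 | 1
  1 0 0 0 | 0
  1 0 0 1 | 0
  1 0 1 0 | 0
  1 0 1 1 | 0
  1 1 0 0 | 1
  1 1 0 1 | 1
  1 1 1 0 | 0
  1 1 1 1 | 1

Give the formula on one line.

  ~c = 1100110011001100
  (~c | d) = 1101110111011101
  ~a = 1111111100000000
  ((~c | d) | ~a) = 1111111111011101
  (((~c | d) | ~a) & b) = 0000111100001101

(((~c | d) | ~a) & b)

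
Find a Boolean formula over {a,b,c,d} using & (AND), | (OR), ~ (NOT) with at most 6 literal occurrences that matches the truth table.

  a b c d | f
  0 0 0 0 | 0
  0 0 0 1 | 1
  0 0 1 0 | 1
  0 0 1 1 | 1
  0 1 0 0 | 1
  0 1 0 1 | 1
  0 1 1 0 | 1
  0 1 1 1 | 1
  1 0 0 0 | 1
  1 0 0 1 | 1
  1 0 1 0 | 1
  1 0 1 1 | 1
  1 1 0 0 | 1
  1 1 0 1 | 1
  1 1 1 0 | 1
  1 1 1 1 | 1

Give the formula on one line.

  (d | b) = 0101111101011111
  (b | c) = 0011111100111111
  ((b | c) | a) = 0011111111111111
  ((d | b) | ((b | c) | a)) = 0111111111111111

((d | b) | ((b | c) | a))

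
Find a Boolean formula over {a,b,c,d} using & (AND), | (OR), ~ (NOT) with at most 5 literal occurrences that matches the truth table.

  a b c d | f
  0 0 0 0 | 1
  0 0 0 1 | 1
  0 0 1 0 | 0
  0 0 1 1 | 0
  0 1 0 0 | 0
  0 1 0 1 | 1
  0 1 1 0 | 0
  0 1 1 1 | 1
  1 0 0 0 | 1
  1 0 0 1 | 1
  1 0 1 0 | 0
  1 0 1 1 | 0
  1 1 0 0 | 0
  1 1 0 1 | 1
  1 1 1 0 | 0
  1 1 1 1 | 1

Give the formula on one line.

((~c & ~b) | (d & b))

  ~c = 1100110011001100
  ~b = 1111000011110000
  (~c & ~b) = 1100000011000000
  (d & b) = 0000010100000101
  ((~c & ~b) | (d & b)) = 1100010111000101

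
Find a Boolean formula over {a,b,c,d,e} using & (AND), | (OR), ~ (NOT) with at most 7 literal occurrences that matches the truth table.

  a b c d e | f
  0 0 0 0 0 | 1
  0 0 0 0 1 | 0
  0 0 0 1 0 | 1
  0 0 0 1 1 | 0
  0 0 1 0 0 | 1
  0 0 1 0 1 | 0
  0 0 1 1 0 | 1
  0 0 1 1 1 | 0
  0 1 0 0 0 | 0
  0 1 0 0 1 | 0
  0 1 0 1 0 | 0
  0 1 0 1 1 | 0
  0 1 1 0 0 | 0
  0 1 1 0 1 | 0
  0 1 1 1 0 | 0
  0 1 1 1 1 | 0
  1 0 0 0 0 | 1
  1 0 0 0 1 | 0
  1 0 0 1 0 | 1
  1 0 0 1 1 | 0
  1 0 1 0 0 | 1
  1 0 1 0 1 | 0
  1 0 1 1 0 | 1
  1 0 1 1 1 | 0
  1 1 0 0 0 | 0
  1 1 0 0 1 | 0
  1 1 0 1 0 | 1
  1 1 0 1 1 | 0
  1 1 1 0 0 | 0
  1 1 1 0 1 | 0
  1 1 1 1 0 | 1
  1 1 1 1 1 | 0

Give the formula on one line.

  ~d = 11001100110011001100110011001100
  ~b = 11111111000000001111111100000000
  (~d & ~b) = 11001100000000001100110000000000
  (~b | a) = 11111111000000001111111111111111
  ((~b | a) | ~d) = 11111111110011001111111111111111
  (((~b | a) | ~d) & d) = 00110011000000000011001100110011
  ((~d & ~b) | (((~b | a) | ~d) & d)) = 11111111000000001111111100110011
  ~e = 10101010101010101010101010101010
  (((~d & ~b) | (((~b | a) | ~d) & d)) & ~e) = 10101010000000001010101000100010

(((~d & ~b) | (((~b | a) | ~d) & d)) & ~e)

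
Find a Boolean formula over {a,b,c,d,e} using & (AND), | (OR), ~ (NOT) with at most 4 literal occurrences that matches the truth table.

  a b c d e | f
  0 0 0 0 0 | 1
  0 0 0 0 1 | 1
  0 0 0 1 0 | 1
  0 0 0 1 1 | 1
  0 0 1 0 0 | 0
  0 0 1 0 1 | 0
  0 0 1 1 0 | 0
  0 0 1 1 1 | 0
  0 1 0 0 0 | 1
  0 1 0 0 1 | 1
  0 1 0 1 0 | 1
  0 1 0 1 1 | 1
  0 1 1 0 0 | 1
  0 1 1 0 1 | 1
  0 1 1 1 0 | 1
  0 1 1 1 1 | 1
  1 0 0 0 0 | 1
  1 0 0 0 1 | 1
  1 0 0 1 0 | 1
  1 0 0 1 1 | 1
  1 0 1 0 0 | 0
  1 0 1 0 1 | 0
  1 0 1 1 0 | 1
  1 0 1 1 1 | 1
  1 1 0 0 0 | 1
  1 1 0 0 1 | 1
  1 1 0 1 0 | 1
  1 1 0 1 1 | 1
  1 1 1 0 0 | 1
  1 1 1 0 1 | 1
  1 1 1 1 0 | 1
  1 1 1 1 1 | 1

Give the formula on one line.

(b | (~c | (d & a)))

  ~c = 11110000111100001111000011110000
  (d & a) = 00000000000000000011001100110011
  (~c | (d & a)) = 11110000111100001111001111110011
  (b | (~c | (d & a))) = 11110000111111111111001111111111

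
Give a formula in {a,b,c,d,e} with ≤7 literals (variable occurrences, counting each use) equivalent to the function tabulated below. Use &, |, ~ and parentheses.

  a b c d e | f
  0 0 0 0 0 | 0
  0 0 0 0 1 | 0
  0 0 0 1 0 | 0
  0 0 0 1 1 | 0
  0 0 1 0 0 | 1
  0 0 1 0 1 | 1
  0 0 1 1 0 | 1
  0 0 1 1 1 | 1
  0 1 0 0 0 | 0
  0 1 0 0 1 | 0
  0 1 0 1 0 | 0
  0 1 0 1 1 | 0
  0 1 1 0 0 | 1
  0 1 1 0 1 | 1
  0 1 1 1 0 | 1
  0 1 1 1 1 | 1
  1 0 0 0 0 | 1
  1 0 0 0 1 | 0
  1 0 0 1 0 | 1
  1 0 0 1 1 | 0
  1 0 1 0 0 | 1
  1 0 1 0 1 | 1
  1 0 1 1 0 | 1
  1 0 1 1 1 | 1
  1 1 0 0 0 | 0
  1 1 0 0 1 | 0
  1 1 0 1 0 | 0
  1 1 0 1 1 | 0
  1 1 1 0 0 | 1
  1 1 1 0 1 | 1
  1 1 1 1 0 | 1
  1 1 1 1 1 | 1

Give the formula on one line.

  ~b = 11111111000000001111111100000000
  (~b & a) = 00000000000000001111111100000000
  ~e = 10101010101010101010101010101010
  ((~b & a) & ~e) = 00000000000000001010101000000000
  (((~b & a) & ~e) | c) = 00001111000011111010111100001111

(((~b & a) & ~e) | c)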